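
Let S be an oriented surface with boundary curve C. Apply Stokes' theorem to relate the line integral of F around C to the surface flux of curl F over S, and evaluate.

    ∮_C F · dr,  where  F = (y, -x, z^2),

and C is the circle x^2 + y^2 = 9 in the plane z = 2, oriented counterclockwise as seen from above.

Let S be the flat disk x^2 + y^2 ≤ 9 in the plane z = 2, with upward unit normal n̂ = ẑ. By Stokes' theorem,

    ∮_C F · dr = ∬_S (∇ × F) · n̂ dS = ∬_D (curl F)_z dA,

where D is the disk x^2 + y^2 ≤ 9.

Compute the curl of F = (y, -x, z^2):
    (∇ × F)_x = ∂F_z/∂y - ∂F_y/∂z = 0,
    (∇ × F)_y = ∂F_x/∂z - ∂F_z/∂x = 0,
    (∇ × F)_z = ∂F_y/∂x - ∂F_x/∂y = -2.

On z = 2, (curl F)_z = -2.

Convert to polar (x = r cos θ, y = r sin θ, dA = r dr dθ); the integrand becomes -2, so

    ∬_D (curl F)_z dA = ∫_0^{2π} ∫_0^{3} (-2) · r dr dθ.

Inner (r from 0 to 3): -9.
Outer (θ from 0 to 2π): -18π.

Therefore ∮_C F · dr = -18π.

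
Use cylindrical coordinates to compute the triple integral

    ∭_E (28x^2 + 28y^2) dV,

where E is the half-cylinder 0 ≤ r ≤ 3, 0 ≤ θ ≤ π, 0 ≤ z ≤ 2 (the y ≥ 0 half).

In cylindrical coordinates, x = r cos(θ), y = r sin(θ), z = z, and dV = r dr dθ dz.

The integrand becomes 28r^2, so

    ∭_E (28x^2 + 28y^2) dV = ∫_{0}^{π} ∫_{0}^{3} ∫_{0}^{2} (28r^2) · r dz dr dθ.

Inner (z): 56r^3.
Middle (r from 0 to 3): 1134.
Outer (θ): 1134π.

Therefore the triple integral equals 1134π.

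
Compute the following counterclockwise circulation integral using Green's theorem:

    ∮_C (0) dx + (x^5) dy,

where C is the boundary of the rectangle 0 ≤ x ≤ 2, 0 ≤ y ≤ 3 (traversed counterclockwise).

Green's theorem converts the closed line integral into a double integral over the enclosed region D:

    ∮_C P dx + Q dy = ∬_D (∂Q/∂x - ∂P/∂y) dA.

Here P = 0, Q = x^5, so

    ∂Q/∂x = 5x^4,    ∂P/∂y = 0,
    ∂Q/∂x - ∂P/∂y = 5x^4.

D is the region 0 ≤ x ≤ 2, 0 ≤ y ≤ 3. Evaluating the double integral:

    ∬_D (5x^4) dA = ∫_0^{2} ∫_0^{3} (5x^4) dy dx.

Inner (y from 0 to 3): 15x^4.
Outer (x from 0 to 2): 96.

Therefore ∮_C P dx + Q dy = 96.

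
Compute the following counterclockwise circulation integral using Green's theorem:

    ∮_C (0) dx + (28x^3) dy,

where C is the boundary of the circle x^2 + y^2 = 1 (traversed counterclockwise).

Green's theorem converts the closed line integral into a double integral over the enclosed region D:

    ∮_C P dx + Q dy = ∬_D (∂Q/∂x - ∂P/∂y) dA.

Here P = 0, Q = 28x^3, so

    ∂Q/∂x = 84x^2,    ∂P/∂y = 0,
    ∂Q/∂x - ∂P/∂y = 84x^2.

D is the region x^2 + y^2 ≤ 1. Evaluating the double integral:

In polar coordinates (x = r cos θ, y = r sin θ, dA = r dr dθ) the integrand becomes 84r^2cos(θ)^2, so

    ∬_D (84x^2) dA = ∫_0^{2π} ∫_0^{1} (84r^2cos(θ)^2) · r dr dθ.

Inner (r from 0 to 1): 21cos(θ)^2.
Outer (θ from 0 to 2π): 21π.

Therefore ∮_C P dx + Q dy = 21π.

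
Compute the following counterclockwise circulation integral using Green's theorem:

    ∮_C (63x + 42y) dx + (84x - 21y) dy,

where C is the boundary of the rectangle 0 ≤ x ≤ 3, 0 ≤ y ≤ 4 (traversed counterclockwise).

Green's theorem converts the closed line integral into a double integral over the enclosed region D:

    ∮_C P dx + Q dy = ∬_D (∂Q/∂x - ∂P/∂y) dA.

Here P = 63x + 42y, Q = 84x - 21y, so

    ∂Q/∂x = 84,    ∂P/∂y = 42,
    ∂Q/∂x - ∂P/∂y = 42.

D is the region 0 ≤ x ≤ 3, 0 ≤ y ≤ 4. Evaluating the double integral:

    ∬_D (42) dA = ∫_0^{3} ∫_0^{4} (42) dy dx.

Inner (y from 0 to 4): 168.
Outer (x from 0 to 3): 504.

Therefore ∮_C P dx + Q dy = 504.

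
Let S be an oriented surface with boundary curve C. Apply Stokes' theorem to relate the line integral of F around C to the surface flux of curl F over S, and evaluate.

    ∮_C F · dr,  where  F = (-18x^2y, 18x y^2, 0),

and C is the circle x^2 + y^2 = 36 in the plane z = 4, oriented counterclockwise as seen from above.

Let S be the flat disk x^2 + y^2 ≤ 36 in the plane z = 4, with upward unit normal n̂ = ẑ. By Stokes' theorem,

    ∮_C F · dr = ∬_S (∇ × F) · n̂ dS = ∬_D (curl F)_z dA,

where D is the disk x^2 + y^2 ≤ 36.

Compute the curl of F = (-18x^2y, 18x y^2, 0):
    (∇ × F)_x = ∂F_z/∂y - ∂F_y/∂z = 0,
    (∇ × F)_y = ∂F_x/∂z - ∂F_z/∂x = 0,
    (∇ × F)_z = ∂F_y/∂x - ∂F_x/∂y = 18x^2 + 18y^2.

On z = 4, (curl F)_z = 18x^2 + 18y^2.

Convert to polar (x = r cos θ, y = r sin θ, dA = r dr dθ); the integrand becomes 18r^2, so

    ∬_D (curl F)_z dA = ∫_0^{2π} ∫_0^{6} (18r^2) · r dr dθ.

Inner (r from 0 to 6): 5832.
Outer (θ from 0 to 2π): 11664π.

Therefore ∮_C F · dr = 11664π.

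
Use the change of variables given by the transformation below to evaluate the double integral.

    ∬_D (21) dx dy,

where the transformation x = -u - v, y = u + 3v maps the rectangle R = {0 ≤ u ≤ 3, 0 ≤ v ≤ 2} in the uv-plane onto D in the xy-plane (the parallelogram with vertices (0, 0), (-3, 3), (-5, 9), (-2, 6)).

Compute the Jacobian determinant of (x, y) with respect to (u, v):

    ∂(x,y)/∂(u,v) = | -1  -1 | = (-1)(3) - (-1)(1) = -2.
                   | 1  3 |

Its absolute value is |J| = 2 (the area scaling factor).

Substituting x = -u - v, y = u + 3v into the integrand,

    21 → 21,

so the integral becomes

    ∬_R (21) · |J| du dv = ∫_0^3 ∫_0^2 (42) dv du.

Inner (v): 84.
Outer (u): 252.

Therefore ∬_D (21) dx dy = 252.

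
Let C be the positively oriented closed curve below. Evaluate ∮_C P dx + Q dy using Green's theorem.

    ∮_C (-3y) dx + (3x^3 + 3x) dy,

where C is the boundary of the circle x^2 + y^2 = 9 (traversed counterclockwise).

Green's theorem converts the closed line integral into a double integral over the enclosed region D:

    ∮_C P dx + Q dy = ∬_D (∂Q/∂x - ∂P/∂y) dA.

Here P = -3y, Q = 3x^3 + 3x, so

    ∂Q/∂x = 9x^2 + 3,    ∂P/∂y = -3,
    ∂Q/∂x - ∂P/∂y = 9x^2 + 6.

D is the region x^2 + y^2 ≤ 9. Evaluating the double integral:

In polar coordinates (x = r cos θ, y = r sin θ, dA = r dr dθ) the integrand becomes 9r^2cos(θ)^2 + 6, so

    ∬_D (9x^2 + 6) dA = ∫_0^{2π} ∫_0^{3} (9r^2cos(θ)^2 + 6) · r dr dθ.

Inner (r from 0 to 3): 729cos(θ)^2/4 + 27.
Outer (θ from 0 to 2π): 945π/4.

Therefore ∮_C P dx + Q dy = 945π/4.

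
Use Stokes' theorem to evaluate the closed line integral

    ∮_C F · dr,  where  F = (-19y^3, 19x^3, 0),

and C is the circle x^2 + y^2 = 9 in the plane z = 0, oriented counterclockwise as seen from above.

Let S be the flat disk x^2 + y^2 ≤ 9 in the plane z = 0, with upward unit normal n̂ = ẑ. By Stokes' theorem,

    ∮_C F · dr = ∬_S (∇ × F) · n̂ dS = ∬_D (curl F)_z dA,

where D is the disk x^2 + y^2 ≤ 9.

Compute the curl of F = (-19y^3, 19x^3, 0):
    (∇ × F)_x = ∂F_z/∂y - ∂F_y/∂z = 0,
    (∇ × F)_y = ∂F_x/∂z - ∂F_z/∂x = 0,
    (∇ × F)_z = ∂F_y/∂x - ∂F_x/∂y = 57x^2 + 57y^2.

On z = 0, (curl F)_z = 57x^2 + 57y^2.

Convert to polar (x = r cos θ, y = r sin θ, dA = r dr dθ); the integrand becomes 57r^2, so

    ∬_D (curl F)_z dA = ∫_0^{2π} ∫_0^{3} (57r^2) · r dr dθ.

Inner (r from 0 to 3): 4617/4.
Outer (θ from 0 to 2π): 4617π/2.

Therefore ∮_C F · dr = 4617π/2.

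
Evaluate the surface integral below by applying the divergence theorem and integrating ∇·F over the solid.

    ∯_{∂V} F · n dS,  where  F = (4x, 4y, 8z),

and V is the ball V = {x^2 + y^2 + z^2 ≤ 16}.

By the divergence theorem,

    ∯_{∂V} F · n dS = ∭_V (∇ · F) dV.

Compute the divergence:
    ∇ · F = ∂F_x/∂x + ∂F_y/∂y + ∂F_z/∂z = 4 + 4 + 8 = 16.

In spherical coordinates, x = ρ sin(φ) cos(θ), y = ρ sin(φ) sin(θ), z = ρ cos(φ), dV = ρ^2 sin(φ) dρ dφ dθ, with 0 ≤ ρ ≤ 4, 0 ≤ φ ≤ π, 0 ≤ θ ≤ 2π.

The integrand, after substitution and multiplying by the volume element, becomes (16) · ρ^2 sin(φ), so

    ∭_V (∇·F) dV = ∫_0^{2π} ∫_0^{π} ∫_0^{4} (16) · ρ^2 sin(φ) dρ dφ dθ.

Inner (ρ from 0 to 4): 1024sin(φ)/3.
Middle (φ from 0 to π): 2048/3.
Outer (θ from 0 to 2π): 4096π/3.

Therefore ∯_{∂V} F · n dS = 4096π/3.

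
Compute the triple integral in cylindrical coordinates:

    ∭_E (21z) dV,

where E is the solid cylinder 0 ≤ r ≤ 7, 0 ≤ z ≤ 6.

In cylindrical coordinates, x = r cos(θ), y = r sin(θ), z = z, and dV = r dr dθ dz.

The integrand becomes 21z, so

    ∭_E (21z) dV = ∫_{0}^{2π} ∫_{0}^{7} ∫_{0}^{6} (21z) · r dz dr dθ.

Inner (z): 378r.
Middle (r from 0 to 7): 9261.
Outer (θ): 18522π.

Therefore the triple integral equals 18522π.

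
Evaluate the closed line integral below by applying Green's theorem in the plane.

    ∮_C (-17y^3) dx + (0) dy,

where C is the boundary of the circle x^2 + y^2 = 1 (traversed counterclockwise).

Green's theorem converts the closed line integral into a double integral over the enclosed region D:

    ∮_C P dx + Q dy = ∬_D (∂Q/∂x - ∂P/∂y) dA.

Here P = -17y^3, Q = 0, so

    ∂Q/∂x = 0,    ∂P/∂y = -51y^2,
    ∂Q/∂x - ∂P/∂y = 51y^2.

D is the region x^2 + y^2 ≤ 1. Evaluating the double integral:

In polar coordinates (x = r cos θ, y = r sin θ, dA = r dr dθ) the integrand becomes 51r^2sin(θ)^2, so

    ∬_D (51y^2) dA = ∫_0^{2π} ∫_0^{1} (51r^2sin(θ)^2) · r dr dθ.

Inner (r from 0 to 1): 51sin(θ)^2/4.
Outer (θ from 0 to 2π): 51π/4.

Therefore ∮_C P dx + Q dy = 51π/4.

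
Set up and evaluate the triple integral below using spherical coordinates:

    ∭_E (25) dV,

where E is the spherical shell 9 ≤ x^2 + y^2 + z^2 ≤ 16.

In spherical coordinates, x = ρ sin(φ) cos(θ), y = ρ sin(φ) sin(θ), z = ρ cos(φ), and dV = ρ^2 sin(φ) dρ dφ dθ.

The integrand becomes 25, so

    ∭_E (25) dV = ∫_{0}^{2π} ∫_{0}^{π} ∫_{3}^{4} (25) · ρ^2 sin(φ) dρ dφ dθ.

Inner (ρ): 925sin(φ)/3.
Middle (φ): 1850/3.
Outer (θ): 3700π/3.

Therefore the triple integral equals 3700π/3.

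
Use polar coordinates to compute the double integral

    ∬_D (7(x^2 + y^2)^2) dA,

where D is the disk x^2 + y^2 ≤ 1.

The region D is 0 ≤ r ≤ 1, 0 ≤ θ ≤ 2π in polar coordinates, where x = r cos(θ), y = r sin(θ), and dA = r dr dθ.

Under the substitution, the integrand becomes 7r^4, so

    ∬_D (7(x^2 + y^2)^2) dA = ∫_{0}^{2π} ∫_{0}^{1} (7r^4) · r dr dθ.

Inner integral (in r): ∫_{0}^{1} (7r^4) · r dr = 7/6.

Outer integral (in θ): ∫_{0}^{2π} (7/6) dθ = 7π/3.

Therefore ∬_D (7(x^2 + y^2)^2) dA = 7π/3.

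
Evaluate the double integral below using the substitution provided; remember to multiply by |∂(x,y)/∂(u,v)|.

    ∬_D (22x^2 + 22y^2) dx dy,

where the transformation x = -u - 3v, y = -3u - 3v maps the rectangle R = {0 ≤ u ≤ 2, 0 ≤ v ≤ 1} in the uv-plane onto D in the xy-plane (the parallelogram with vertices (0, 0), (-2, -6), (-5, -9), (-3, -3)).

Compute the Jacobian determinant of (x, y) with respect to (u, v):

    ∂(x,y)/∂(u,v) = | -1  -3 | = (-1)(-3) - (-3)(-3) = -6.
                   | -3  -3 |

Its absolute value is |J| = 6 (the area scaling factor).

Substituting x = -u - 3v, y = -3u - 3v into the integrand,

    22x^2 + 22y^2 → 220u^2 + 528u v + 396v^2,

so the integral becomes

    ∬_R (220u^2 + 528u v + 396v^2) · |J| du dv = ∫_0^2 ∫_0^1 (1320u^2 + 3168u v + 2376v^2) dv du.

Inner (v): 1320u^2 + 1584u + 792.
Outer (u): 8272.

Therefore ∬_D (22x^2 + 22y^2) dx dy = 8272.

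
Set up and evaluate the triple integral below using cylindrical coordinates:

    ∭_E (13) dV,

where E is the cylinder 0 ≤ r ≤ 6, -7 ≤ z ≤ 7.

In cylindrical coordinates, x = r cos(θ), y = r sin(θ), z = z, and dV = r dr dθ dz.

The integrand becomes 13, so

    ∭_E (13) dV = ∫_{0}^{2π} ∫_{0}^{6} ∫_{-7}^{7} (13) · r dz dr dθ.

Inner (z): 182r.
Middle (r from 0 to 6): 3276.
Outer (θ): 6552π.

Therefore the triple integral equals 6552π.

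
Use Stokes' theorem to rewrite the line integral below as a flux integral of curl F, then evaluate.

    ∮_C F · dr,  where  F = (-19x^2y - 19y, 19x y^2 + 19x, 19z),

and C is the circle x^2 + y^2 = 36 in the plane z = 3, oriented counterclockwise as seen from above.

Let S be the flat disk x^2 + y^2 ≤ 36 in the plane z = 3, with upward unit normal n̂ = ẑ. By Stokes' theorem,

    ∮_C F · dr = ∬_S (∇ × F) · n̂ dS = ∬_D (curl F)_z dA,

where D is the disk x^2 + y^2 ≤ 36.

Compute the curl of F = (-19x^2y - 19y, 19x y^2 + 19x, 19z):
    (∇ × F)_x = ∂F_z/∂y - ∂F_y/∂z = 0,
    (∇ × F)_y = ∂F_x/∂z - ∂F_z/∂x = 0,
    (∇ × F)_z = ∂F_y/∂x - ∂F_x/∂y = 19x^2 + 19y^2 + 38.

On z = 3, (curl F)_z = 19x^2 + 19y^2 + 38.

Convert to polar (x = r cos θ, y = r sin θ, dA = r dr dθ); the integrand becomes 19r^2 + 38, so

    ∬_D (curl F)_z dA = ∫_0^{2π} ∫_0^{6} (19r^2 + 38) · r dr dθ.

Inner (r from 0 to 6): 6840.
Outer (θ from 0 to 2π): 13680π.

Therefore ∮_C F · dr = 13680π.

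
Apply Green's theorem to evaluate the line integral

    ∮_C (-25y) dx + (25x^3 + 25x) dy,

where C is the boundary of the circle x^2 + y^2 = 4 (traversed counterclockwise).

Green's theorem converts the closed line integral into a double integral over the enclosed region D:

    ∮_C P dx + Q dy = ∬_D (∂Q/∂x - ∂P/∂y) dA.

Here P = -25y, Q = 25x^3 + 25x, so

    ∂Q/∂x = 75x^2 + 25,    ∂P/∂y = -25,
    ∂Q/∂x - ∂P/∂y = 75x^2 + 50.

D is the region x^2 + y^2 ≤ 4. Evaluating the double integral:

In polar coordinates (x = r cos θ, y = r sin θ, dA = r dr dθ) the integrand becomes 75r^2cos(θ)^2 + 50, so

    ∬_D (75x^2 + 50) dA = ∫_0^{2π} ∫_0^{2} (75r^2cos(θ)^2 + 50) · r dr dθ.

Inner (r from 0 to 2): 300cos(θ)^2 + 100.
Outer (θ from 0 to 2π): 500π.

Therefore ∮_C P dx + Q dy = 500π.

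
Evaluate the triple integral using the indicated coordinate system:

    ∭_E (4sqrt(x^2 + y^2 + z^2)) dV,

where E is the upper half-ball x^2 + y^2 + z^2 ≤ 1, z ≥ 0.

In spherical coordinates, x = ρ sin(φ) cos(θ), y = ρ sin(φ) sin(θ), z = ρ cos(φ), and dV = ρ^2 sin(φ) dρ dφ dθ.

The integrand becomes 4ρ, so

    ∭_E (4sqrt(x^2 + y^2 + z^2)) dV = ∫_{0}^{2π} ∫_{0}^{π/2} ∫_{0}^{1} (4ρ) · ρ^2 sin(φ) dρ dφ dθ.

Inner (ρ): sin(φ).
Middle (φ): 1.
Outer (θ): 2π.

Therefore the triple integral equals 2π.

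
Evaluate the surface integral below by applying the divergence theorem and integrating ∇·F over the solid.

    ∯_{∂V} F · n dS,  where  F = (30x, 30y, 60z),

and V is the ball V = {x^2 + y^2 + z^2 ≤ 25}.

By the divergence theorem,

    ∯_{∂V} F · n dS = ∭_V (∇ · F) dV.

Compute the divergence:
    ∇ · F = ∂F_x/∂x + ∂F_y/∂y + ∂F_z/∂z = 30 + 30 + 60 = 120.

In spherical coordinates, x = ρ sin(φ) cos(θ), y = ρ sin(φ) sin(θ), z = ρ cos(φ), dV = ρ^2 sin(φ) dρ dφ dθ, with 0 ≤ ρ ≤ 5, 0 ≤ φ ≤ π, 0 ≤ θ ≤ 2π.

The integrand, after substitution and multiplying by the volume element, becomes (120) · ρ^2 sin(φ), so

    ∭_V (∇·F) dV = ∫_0^{2π} ∫_0^{π} ∫_0^{5} (120) · ρ^2 sin(φ) dρ dφ dθ.

Inner (ρ from 0 to 5): 5000sin(φ).
Middle (φ from 0 to π): 10000.
Outer (θ from 0 to 2π): 20000π.

Therefore ∯_{∂V} F · n dS = 20000π.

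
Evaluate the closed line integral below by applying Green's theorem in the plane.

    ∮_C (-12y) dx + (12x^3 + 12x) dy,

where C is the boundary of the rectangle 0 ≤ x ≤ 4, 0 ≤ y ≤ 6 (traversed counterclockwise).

Green's theorem converts the closed line integral into a double integral over the enclosed region D:

    ∮_C P dx + Q dy = ∬_D (∂Q/∂x - ∂P/∂y) dA.

Here P = -12y, Q = 12x^3 + 12x, so

    ∂Q/∂x = 36x^2 + 12,    ∂P/∂y = -12,
    ∂Q/∂x - ∂P/∂y = 36x^2 + 24.

D is the region 0 ≤ x ≤ 4, 0 ≤ y ≤ 6. Evaluating the double integral:

    ∬_D (36x^2 + 24) dA = ∫_0^{4} ∫_0^{6} (36x^2 + 24) dy dx.

Inner (y from 0 to 6): 216x^2 + 144.
Outer (x from 0 to 4): 5184.

Therefore ∮_C P dx + Q dy = 5184.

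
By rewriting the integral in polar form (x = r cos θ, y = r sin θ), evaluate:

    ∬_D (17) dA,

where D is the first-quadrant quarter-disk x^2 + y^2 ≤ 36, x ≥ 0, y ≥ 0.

The region D is 0 ≤ r ≤ 6, 0 ≤ θ ≤ π/2 in polar coordinates, where x = r cos(θ), y = r sin(θ), and dA = r dr dθ.

Under the substitution, the integrand becomes 17, so

    ∬_D (17) dA = ∫_{0}^{π/2} ∫_{0}^{6} (17) · r dr dθ.

Inner integral (in r): ∫_{0}^{6} (17) · r dr = 306.

Outer integral (in θ): ∫_{0}^{π/2} (306) dθ = 153π.

Therefore ∬_D (17) dA = 153π.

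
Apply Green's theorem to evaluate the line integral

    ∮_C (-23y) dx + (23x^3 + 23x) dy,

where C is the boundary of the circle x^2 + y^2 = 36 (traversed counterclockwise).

Green's theorem converts the closed line integral into a double integral over the enclosed region D:

    ∮_C P dx + Q dy = ∬_D (∂Q/∂x - ∂P/∂y) dA.

Here P = -23y, Q = 23x^3 + 23x, so

    ∂Q/∂x = 69x^2 + 23,    ∂P/∂y = -23,
    ∂Q/∂x - ∂P/∂y = 69x^2 + 46.

D is the region x^2 + y^2 ≤ 36. Evaluating the double integral:

In polar coordinates (x = r cos θ, y = r sin θ, dA = r dr dθ) the integrand becomes 69r^2cos(θ)^2 + 46, so

    ∬_D (69x^2 + 46) dA = ∫_0^{2π} ∫_0^{6} (69r^2cos(θ)^2 + 46) · r dr dθ.

Inner (r from 0 to 6): 22356cos(θ)^2 + 828.
Outer (θ from 0 to 2π): 24012π.

Therefore ∮_C P dx + Q dy = 24012π.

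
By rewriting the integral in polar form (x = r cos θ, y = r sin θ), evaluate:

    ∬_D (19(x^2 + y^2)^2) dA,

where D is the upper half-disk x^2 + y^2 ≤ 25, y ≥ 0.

The region D is 0 ≤ r ≤ 5, 0 ≤ θ ≤ π in polar coordinates, where x = r cos(θ), y = r sin(θ), and dA = r dr dθ.

Under the substitution, the integrand becomes 19r^4, so

    ∬_D (19(x^2 + y^2)^2) dA = ∫_{0}^{π} ∫_{0}^{5} (19r^4) · r dr dθ.

Inner integral (in r): ∫_{0}^{5} (19r^4) · r dr = 296875/6.

Outer integral (in θ): ∫_{0}^{π} (296875/6) dθ = 296875π/6.

Therefore ∬_D (19(x^2 + y^2)^2) dA = 296875π/6.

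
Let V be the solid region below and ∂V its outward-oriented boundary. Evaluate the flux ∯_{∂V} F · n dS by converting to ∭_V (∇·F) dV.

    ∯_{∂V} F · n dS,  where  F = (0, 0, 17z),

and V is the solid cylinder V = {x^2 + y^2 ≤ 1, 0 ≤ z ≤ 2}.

By the divergence theorem,

    ∯_{∂V} F · n dS = ∭_V (∇ · F) dV.

Compute the divergence:
    ∇ · F = ∂F_x/∂x + ∂F_y/∂y + ∂F_z/∂z = 0 + 0 + 17 = 17.

In cylindrical coordinates, x = r cos(θ), y = r sin(θ), z = z, dV = r dr dθ dz, with 0 ≤ r ≤ 1, 0 ≤ θ ≤ 2π, 0 ≤ z ≤ 2.

The integrand, after substitution and multiplying by the volume element, becomes (17) · r, so

    ∭_V (∇·F) dV = ∫_0^{2π} ∫_0^{1} ∫_0^{2} (17) · r dz dr dθ.

Inner (z from 0 to 2): 34r.
Middle (r from 0 to 1): 17.
Outer (θ from 0 to 2π): 34π.

Therefore ∯_{∂V} F · n dS = 34π.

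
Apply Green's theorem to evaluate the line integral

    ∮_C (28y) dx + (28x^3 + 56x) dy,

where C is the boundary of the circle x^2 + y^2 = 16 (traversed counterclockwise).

Green's theorem converts the closed line integral into a double integral over the enclosed region D:

    ∮_C P dx + Q dy = ∬_D (∂Q/∂x - ∂P/∂y) dA.

Here P = 28y, Q = 28x^3 + 56x, so

    ∂Q/∂x = 84x^2 + 56,    ∂P/∂y = 28,
    ∂Q/∂x - ∂P/∂y = 84x^2 + 28.

D is the region x^2 + y^2 ≤ 16. Evaluating the double integral:

In polar coordinates (x = r cos θ, y = r sin θ, dA = r dr dθ) the integrand becomes 84r^2cos(θ)^2 + 28, so

    ∬_D (84x^2 + 28) dA = ∫_0^{2π} ∫_0^{4} (84r^2cos(θ)^2 + 28) · r dr dθ.

Inner (r from 0 to 4): 5376cos(θ)^2 + 224.
Outer (θ from 0 to 2π): 5824π.

Therefore ∮_C P dx + Q dy = 5824π.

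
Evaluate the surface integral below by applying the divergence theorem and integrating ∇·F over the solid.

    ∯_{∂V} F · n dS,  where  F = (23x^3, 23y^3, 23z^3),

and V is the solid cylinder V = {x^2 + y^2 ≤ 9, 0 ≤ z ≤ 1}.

By the divergence theorem,

    ∯_{∂V} F · n dS = ∭_V (∇ · F) dV.

Compute the divergence:
    ∇ · F = ∂F_x/∂x + ∂F_y/∂y + ∂F_z/∂z = 69x^2 + 69y^2 + 69z^2.

In cylindrical coordinates, x = r cos(θ), y = r sin(θ), z = z, dV = r dr dθ dz, with 0 ≤ r ≤ 3, 0 ≤ θ ≤ 2π, 0 ≤ z ≤ 1.

The integrand, after substitution and multiplying by the volume element, becomes (69r^2 + 69z^2) · r, so

    ∭_V (∇·F) dV = ∫_0^{2π} ∫_0^{3} ∫_0^{1} (69r^2 + 69z^2) · r dz dr dθ.

Inner (z from 0 to 1): 69r^3 + 23r.
Middle (r from 0 to 3): 6003/4.
Outer (θ from 0 to 2π): 6003π/2.

Therefore ∯_{∂V} F · n dS = 6003π/2.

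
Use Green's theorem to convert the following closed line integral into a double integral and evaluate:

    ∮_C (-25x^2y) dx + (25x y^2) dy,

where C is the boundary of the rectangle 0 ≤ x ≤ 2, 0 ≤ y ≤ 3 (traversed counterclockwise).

Green's theorem converts the closed line integral into a double integral over the enclosed region D:

    ∮_C P dx + Q dy = ∬_D (∂Q/∂x - ∂P/∂y) dA.

Here P = -25x^2y, Q = 25x y^2, so

    ∂Q/∂x = 25y^2,    ∂P/∂y = -25x^2,
    ∂Q/∂x - ∂P/∂y = 25x^2 + 25y^2.

D is the region 0 ≤ x ≤ 2, 0 ≤ y ≤ 3. Evaluating the double integral:

    ∬_D (25x^2 + 25y^2) dA = ∫_0^{2} ∫_0^{3} (25x^2 + 25y^2) dy dx.

Inner (y from 0 to 3): 75x^2 + 225.
Outer (x from 0 to 2): 650.

Therefore ∮_C P dx + Q dy = 650.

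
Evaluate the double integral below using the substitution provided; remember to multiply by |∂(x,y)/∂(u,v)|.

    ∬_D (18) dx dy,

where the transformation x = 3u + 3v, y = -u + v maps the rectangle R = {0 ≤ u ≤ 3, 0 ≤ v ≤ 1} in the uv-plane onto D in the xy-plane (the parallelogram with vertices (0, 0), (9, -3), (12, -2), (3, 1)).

Compute the Jacobian determinant of (x, y) with respect to (u, v):

    ∂(x,y)/∂(u,v) = | 3  3 | = (3)(1) - (3)(-1) = 6.
                   | -1  1 |

Its absolute value is |J| = 6 (the area scaling factor).

Substituting x = 3u + 3v, y = -u + v into the integrand,

    18 → 18,

so the integral becomes

    ∬_R (18) · |J| du dv = ∫_0^3 ∫_0^1 (108) dv du.

Inner (v): 108.
Outer (u): 324.

Therefore ∬_D (18) dx dy = 324.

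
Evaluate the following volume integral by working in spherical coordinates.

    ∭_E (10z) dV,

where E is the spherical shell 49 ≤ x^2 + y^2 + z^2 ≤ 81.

In spherical coordinates, x = ρ sin(φ) cos(θ), y = ρ sin(φ) sin(θ), z = ρ cos(φ), and dV = ρ^2 sin(φ) dρ dφ dθ.

The integrand becomes 10ρ cos(φ), so

    ∭_E (10z) dV = ∫_{0}^{2π} ∫_{0}^{π} ∫_{7}^{9} (10ρ cos(φ)) · ρ^2 sin(φ) dρ dφ dθ.

Inner (ρ): 5200sin(2φ).
Middle (φ): 0.
Outer (θ): 0.

Therefore the triple integral equals 0.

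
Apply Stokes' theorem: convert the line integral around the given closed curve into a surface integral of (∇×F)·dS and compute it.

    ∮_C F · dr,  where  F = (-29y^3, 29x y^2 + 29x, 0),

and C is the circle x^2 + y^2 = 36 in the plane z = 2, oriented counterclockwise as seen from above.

Let S be the flat disk x^2 + y^2 ≤ 36 in the plane z = 2, with upward unit normal n̂ = ẑ. By Stokes' theorem,

    ∮_C F · dr = ∬_S (∇ × F) · n̂ dS = ∬_D (curl F)_z dA,

where D is the disk x^2 + y^2 ≤ 36.

Compute the curl of F = (-29y^3, 29x y^2 + 29x, 0):
    (∇ × F)_x = ∂F_z/∂y - ∂F_y/∂z = 0,
    (∇ × F)_y = ∂F_x/∂z - ∂F_z/∂x = 0,
    (∇ × F)_z = ∂F_y/∂x - ∂F_x/∂y = 116y^2 + 29.

On z = 2, (curl F)_z = 116y^2 + 29.

Convert to polar (x = r cos θ, y = r sin θ, dA = r dr dθ); the integrand becomes 116r^2sin(θ)^2 + 29, so

    ∬_D (curl F)_z dA = ∫_0^{2π} ∫_0^{6} (116r^2sin(θ)^2 + 29) · r dr dθ.

Inner (r from 0 to 6): 37584sin(θ)^2 + 522.
Outer (θ from 0 to 2π): 38628π.

Therefore ∮_C F · dr = 38628π.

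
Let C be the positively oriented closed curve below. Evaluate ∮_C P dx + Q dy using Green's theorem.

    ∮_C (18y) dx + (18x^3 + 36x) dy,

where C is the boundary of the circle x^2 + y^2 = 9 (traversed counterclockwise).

Green's theorem converts the closed line integral into a double integral over the enclosed region D:

    ∮_C P dx + Q dy = ∬_D (∂Q/∂x - ∂P/∂y) dA.

Here P = 18y, Q = 18x^3 + 36x, so

    ∂Q/∂x = 54x^2 + 36,    ∂P/∂y = 18,
    ∂Q/∂x - ∂P/∂y = 54x^2 + 18.

D is the region x^2 + y^2 ≤ 9. Evaluating the double integral:

In polar coordinates (x = r cos θ, y = r sin θ, dA = r dr dθ) the integrand becomes 54r^2cos(θ)^2 + 18, so

    ∬_D (54x^2 + 18) dA = ∫_0^{2π} ∫_0^{3} (54r^2cos(θ)^2 + 18) · r dr dθ.

Inner (r from 0 to 3): 2187cos(θ)^2/2 + 81.
Outer (θ from 0 to 2π): 2511π/2.

Therefore ∮_C P dx + Q dy = 2511π/2.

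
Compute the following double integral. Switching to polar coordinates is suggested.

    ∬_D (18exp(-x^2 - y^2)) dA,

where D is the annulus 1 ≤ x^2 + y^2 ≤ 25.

The region D is 1 ≤ r ≤ 5, 0 ≤ θ ≤ 2π in polar coordinates, where x = r cos(θ), y = r sin(θ), and dA = r dr dθ.

Under the substitution, the integrand becomes 18exp(-r^2), so

    ∬_D (18exp(-x^2 - y^2)) dA = ∫_{0}^{2π} ∫_{1}^{5} (18exp(-r^2)) · r dr dθ.

Inner integral (in r): ∫_{1}^{5} (18exp(-r^2)) · r dr = -(9 - 9exp(24))exp(-25).

Outer integral (in θ): ∫_{0}^{2π} (-(9 - 9exp(24))exp(-25)) dθ = -18π (1 - exp(24))exp(-25).

Therefore ∬_D (18exp(-x^2 - y^2)) dA = -18π (1 - exp(24))exp(-25).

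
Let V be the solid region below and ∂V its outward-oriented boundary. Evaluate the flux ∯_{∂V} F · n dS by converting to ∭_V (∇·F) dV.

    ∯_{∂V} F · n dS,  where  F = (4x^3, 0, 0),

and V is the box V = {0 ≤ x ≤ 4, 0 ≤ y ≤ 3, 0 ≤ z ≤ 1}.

By the divergence theorem,

    ∯_{∂V} F · n dS = ∭_V (∇ · F) dV.

Compute the divergence:
    ∇ · F = ∂F_x/∂x + ∂F_y/∂y + ∂F_z/∂z = 12x^2 + 0 + 0 = 12x^2.

V is a rectangular box, so dV = dx dy dz with 0 ≤ x ≤ 4, 0 ≤ y ≤ 3, 0 ≤ z ≤ 1.

Integrate (12x^2) over V as an iterated integral:

    ∭_V (∇·F) dV = ∫_0^{4} ∫_0^{3} ∫_0^{1} (12x^2) dz dy dx.

Inner (z from 0 to 1): 12x^2.
Middle (y from 0 to 3): 36x^2.
Outer (x from 0 to 4): 768.

Therefore ∯_{∂V} F · n dS = 768.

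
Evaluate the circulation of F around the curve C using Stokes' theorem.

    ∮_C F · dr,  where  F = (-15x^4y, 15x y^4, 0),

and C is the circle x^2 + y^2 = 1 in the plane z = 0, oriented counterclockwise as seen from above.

Let S be the flat disk x^2 + y^2 ≤ 1 in the plane z = 0, with upward unit normal n̂ = ẑ. By Stokes' theorem,

    ∮_C F · dr = ∬_S (∇ × F) · n̂ dS = ∬_D (curl F)_z dA,

where D is the disk x^2 + y^2 ≤ 1.

Compute the curl of F = (-15x^4y, 15x y^4, 0):
    (∇ × F)_x = ∂F_z/∂y - ∂F_y/∂z = 0,
    (∇ × F)_y = ∂F_x/∂z - ∂F_z/∂x = 0,
    (∇ × F)_z = ∂F_y/∂x - ∂F_x/∂y = 15x^4 + 15y^4.

On z = 0, (curl F)_z = 15x^4 + 15y^4.

Convert to polar (x = r cos θ, y = r sin θ, dA = r dr dθ); the integrand becomes 15r^4(sin(θ)^4 + cos(θ)^4), so

    ∬_D (curl F)_z dA = ∫_0^{2π} ∫_0^{1} (15r^4(sin(θ)^4 + cos(θ)^4)) · r dr dθ.

Inner (r from 0 to 1): 5sin(θ)^4/2 + 5cos(θ)^4/2.
Outer (θ from 0 to 2π): 15π/4.

Therefore ∮_C F · dr = 15π/4.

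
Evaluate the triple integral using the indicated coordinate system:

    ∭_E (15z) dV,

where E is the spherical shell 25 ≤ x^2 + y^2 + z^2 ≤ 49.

In spherical coordinates, x = ρ sin(φ) cos(θ), y = ρ sin(φ) sin(θ), z = ρ cos(φ), and dV = ρ^2 sin(φ) dρ dφ dθ.

The integrand becomes 15ρ cos(φ), so

    ∭_E (15z) dV = ∫_{0}^{2π} ∫_{0}^{π} ∫_{5}^{7} (15ρ cos(φ)) · ρ^2 sin(φ) dρ dφ dθ.

Inner (ρ): 3330sin(2φ).
Middle (φ): 0.
Outer (θ): 0.

Therefore the triple integral equals 0.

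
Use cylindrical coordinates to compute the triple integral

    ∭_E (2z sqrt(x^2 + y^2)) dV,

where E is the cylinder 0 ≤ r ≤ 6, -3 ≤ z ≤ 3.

In cylindrical coordinates, x = r cos(θ), y = r sin(θ), z = z, and dV = r dr dθ dz.

The integrand becomes 2r z, so

    ∭_E (2z sqrt(x^2 + y^2)) dV = ∫_{0}^{2π} ∫_{0}^{6} ∫_{-3}^{3} (2r z) · r dz dr dθ.

Inner (z): 0.
Middle (r from 0 to 6): 0.
Outer (θ): 0.

Therefore the triple integral equals 0.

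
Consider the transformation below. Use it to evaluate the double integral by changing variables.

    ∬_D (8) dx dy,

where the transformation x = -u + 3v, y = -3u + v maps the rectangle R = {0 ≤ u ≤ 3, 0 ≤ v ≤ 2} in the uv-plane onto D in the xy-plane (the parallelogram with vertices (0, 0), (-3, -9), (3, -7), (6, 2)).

Compute the Jacobian determinant of (x, y) with respect to (u, v):

    ∂(x,y)/∂(u,v) = | -1  3 | = (-1)(1) - (3)(-3) = 8.
                   | -3  1 |

Its absolute value is |J| = 8 (the area scaling factor).

Substituting x = -u + 3v, y = -3u + v into the integrand,

    8 → 8,

so the integral becomes

    ∬_R (8) · |J| du dv = ∫_0^3 ∫_0^2 (64) dv du.

Inner (v): 128.
Outer (u): 384.

Therefore ∬_D (8) dx dy = 384.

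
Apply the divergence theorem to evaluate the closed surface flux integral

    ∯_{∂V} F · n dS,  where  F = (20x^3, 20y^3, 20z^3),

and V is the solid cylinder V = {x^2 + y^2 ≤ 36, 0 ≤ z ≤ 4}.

By the divergence theorem,

    ∯_{∂V} F · n dS = ∭_V (∇ · F) dV.

Compute the divergence:
    ∇ · F = ∂F_x/∂x + ∂F_y/∂y + ∂F_z/∂z = 60x^2 + 60y^2 + 60z^2.

In cylindrical coordinates, x = r cos(θ), y = r sin(θ), z = z, dV = r dr dθ dz, with 0 ≤ r ≤ 6, 0 ≤ θ ≤ 2π, 0 ≤ z ≤ 4.

The integrand, after substitution and multiplying by the volume element, becomes (60r^2 + 60z^2) · r, so

    ∭_V (∇·F) dV = ∫_0^{2π} ∫_0^{6} ∫_0^{4} (60r^2 + 60z^2) · r dz dr dθ.

Inner (z from 0 to 4): 240r^3 + 1280r.
Middle (r from 0 to 6): 100800.
Outer (θ from 0 to 2π): 201600π.

Therefore ∯_{∂V} F · n dS = 201600π.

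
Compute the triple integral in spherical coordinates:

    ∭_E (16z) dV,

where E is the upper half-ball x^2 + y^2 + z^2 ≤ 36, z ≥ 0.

In spherical coordinates, x = ρ sin(φ) cos(θ), y = ρ sin(φ) sin(θ), z = ρ cos(φ), and dV = ρ^2 sin(φ) dρ dφ dθ.

The integrand becomes 16ρ cos(φ), so

    ∭_E (16z) dV = ∫_{0}^{2π} ∫_{0}^{π/2} ∫_{0}^{6} (16ρ cos(φ)) · ρ^2 sin(φ) dρ dφ dθ.

Inner (ρ): 2592sin(2φ).
Middle (φ): 2592.
Outer (θ): 5184π.

Therefore the triple integral equals 5184π.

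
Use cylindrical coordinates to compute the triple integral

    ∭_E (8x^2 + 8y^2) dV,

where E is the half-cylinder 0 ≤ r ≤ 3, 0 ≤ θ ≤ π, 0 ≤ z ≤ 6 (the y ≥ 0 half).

In cylindrical coordinates, x = r cos(θ), y = r sin(θ), z = z, and dV = r dr dθ dz.

The integrand becomes 8r^2, so

    ∭_E (8x^2 + 8y^2) dV = ∫_{0}^{π} ∫_{0}^{3} ∫_{0}^{6} (8r^2) · r dz dr dθ.

Inner (z): 48r^3.
Middle (r from 0 to 3): 972.
Outer (θ): 972π.

Therefore the triple integral equals 972π.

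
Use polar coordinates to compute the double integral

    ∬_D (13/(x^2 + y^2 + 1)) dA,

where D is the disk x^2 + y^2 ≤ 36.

The region D is 0 ≤ r ≤ 6, 0 ≤ θ ≤ 2π in polar coordinates, where x = r cos(θ), y = r sin(θ), and dA = r dr dθ.

Under the substitution, the integrand becomes 13/(r^2 + 1), so

    ∬_D (13/(x^2 + y^2 + 1)) dA = ∫_{0}^{2π} ∫_{0}^{6} (13/(r^2 + 1)) · r dr dθ.

Inner integral (in r): ∫_{0}^{6} (13/(r^2 + 1)) · r dr = 13log(37)/2.

Outer integral (in θ): ∫_{0}^{2π} (13log(37)/2) dθ = 13π log(37).

Therefore ∬_D (13/(x^2 + y^2 + 1)) dA = 13π log(37).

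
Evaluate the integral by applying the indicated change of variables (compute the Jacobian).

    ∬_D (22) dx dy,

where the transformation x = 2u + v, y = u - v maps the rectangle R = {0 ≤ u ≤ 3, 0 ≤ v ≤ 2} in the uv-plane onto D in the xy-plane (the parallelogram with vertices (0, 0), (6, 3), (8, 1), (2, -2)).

Compute the Jacobian determinant of (x, y) with respect to (u, v):

    ∂(x,y)/∂(u,v) = | 2  1 | = (2)(-1) - (1)(1) = -3.
                   | 1  -1 |

Its absolute value is |J| = 3 (the area scaling factor).

Substituting x = 2u + v, y = u - v into the integrand,

    22 → 22,

so the integral becomes

    ∬_R (22) · |J| du dv = ∫_0^3 ∫_0^2 (66) dv du.

Inner (v): 132.
Outer (u): 396.

Therefore ∬_D (22) dx dy = 396.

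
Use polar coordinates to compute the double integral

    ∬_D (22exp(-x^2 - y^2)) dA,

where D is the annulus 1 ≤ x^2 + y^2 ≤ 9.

The region D is 1 ≤ r ≤ 3, 0 ≤ θ ≤ 2π in polar coordinates, where x = r cos(θ), y = r sin(θ), and dA = r dr dθ.

Under the substitution, the integrand becomes 22exp(-r^2), so

    ∬_D (22exp(-x^2 - y^2)) dA = ∫_{0}^{2π} ∫_{1}^{3} (22exp(-r^2)) · r dr dθ.

Inner integral (in r): ∫_{1}^{3} (22exp(-r^2)) · r dr = -(11 - 11exp(8))exp(-9).

Outer integral (in θ): ∫_{0}^{2π} (-(11 - 11exp(8))exp(-9)) dθ = -22π (1 - exp(8))exp(-9).

Therefore ∬_D (22exp(-x^2 - y^2)) dA = -22π (1 - exp(8))exp(-9).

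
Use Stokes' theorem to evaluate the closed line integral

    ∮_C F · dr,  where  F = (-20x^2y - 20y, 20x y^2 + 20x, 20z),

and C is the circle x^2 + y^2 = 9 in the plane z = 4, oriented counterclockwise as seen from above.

Let S be the flat disk x^2 + y^2 ≤ 9 in the plane z = 4, with upward unit normal n̂ = ẑ. By Stokes' theorem,

    ∮_C F · dr = ∬_S (∇ × F) · n̂ dS = ∬_D (curl F)_z dA,

where D is the disk x^2 + y^2 ≤ 9.

Compute the curl of F = (-20x^2y - 20y, 20x y^2 + 20x, 20z):
    (∇ × F)_x = ∂F_z/∂y - ∂F_y/∂z = 0,
    (∇ × F)_y = ∂F_x/∂z - ∂F_z/∂x = 0,
    (∇ × F)_z = ∂F_y/∂x - ∂F_x/∂y = 20x^2 + 20y^2 + 40.

On z = 4, (curl F)_z = 20x^2 + 20y^2 + 40.

Convert to polar (x = r cos θ, y = r sin θ, dA = r dr dθ); the integrand becomes 20r^2 + 40, so

    ∬_D (curl F)_z dA = ∫_0^{2π} ∫_0^{3} (20r^2 + 40) · r dr dθ.

Inner (r from 0 to 3): 585.
Outer (θ from 0 to 2π): 1170π.

Therefore ∮_C F · dr = 1170π.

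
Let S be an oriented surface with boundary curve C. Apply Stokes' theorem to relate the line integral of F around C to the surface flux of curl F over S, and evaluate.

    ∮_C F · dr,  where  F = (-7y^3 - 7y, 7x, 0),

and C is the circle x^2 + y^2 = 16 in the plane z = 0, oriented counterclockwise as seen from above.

Let S be the flat disk x^2 + y^2 ≤ 16 in the plane z = 0, with upward unit normal n̂ = ẑ. By Stokes' theorem,

    ∮_C F · dr = ∬_S (∇ × F) · n̂ dS = ∬_D (curl F)_z dA,

where D is the disk x^2 + y^2 ≤ 16.

Compute the curl of F = (-7y^3 - 7y, 7x, 0):
    (∇ × F)_x = ∂F_z/∂y - ∂F_y/∂z = 0,
    (∇ × F)_y = ∂F_x/∂z - ∂F_z/∂x = 0,
    (∇ × F)_z = ∂F_y/∂x - ∂F_x/∂y = 21y^2 + 14.

On z = 0, (curl F)_z = 21y^2 + 14.

Convert to polar (x = r cos θ, y = r sin θ, dA = r dr dθ); the integrand becomes 21r^2sin(θ)^2 + 14, so

    ∬_D (curl F)_z dA = ∫_0^{2π} ∫_0^{4} (21r^2sin(θ)^2 + 14) · r dr dθ.

Inner (r from 0 to 4): 1344sin(θ)^2 + 112.
Outer (θ from 0 to 2π): 1568π.

Therefore ∮_C F · dr = 1568π.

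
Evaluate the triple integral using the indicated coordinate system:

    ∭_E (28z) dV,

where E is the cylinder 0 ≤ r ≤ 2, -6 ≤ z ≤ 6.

In cylindrical coordinates, x = r cos(θ), y = r sin(θ), z = z, and dV = r dr dθ dz.

The integrand becomes 28z, so

    ∭_E (28z) dV = ∫_{0}^{2π} ∫_{0}^{2} ∫_{-6}^{6} (28z) · r dz dr dθ.

Inner (z): 0.
Middle (r from 0 to 2): 0.
Outer (θ): 0.

Therefore the triple integral equals 0.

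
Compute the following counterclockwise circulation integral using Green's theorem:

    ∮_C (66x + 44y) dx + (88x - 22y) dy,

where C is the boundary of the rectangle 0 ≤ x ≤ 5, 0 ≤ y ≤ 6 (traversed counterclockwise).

Green's theorem converts the closed line integral into a double integral over the enclosed region D:

    ∮_C P dx + Q dy = ∬_D (∂Q/∂x - ∂P/∂y) dA.

Here P = 66x + 44y, Q = 88x - 22y, so

    ∂Q/∂x = 88,    ∂P/∂y = 44,
    ∂Q/∂x - ∂P/∂y = 44.

D is the region 0 ≤ x ≤ 5, 0 ≤ y ≤ 6. Evaluating the double integral:

    ∬_D (44) dA = ∫_0^{5} ∫_0^{6} (44) dy dx.

Inner (y from 0 to 6): 264.
Outer (x from 0 to 5): 1320.

Therefore ∮_C P dx + Q dy = 1320.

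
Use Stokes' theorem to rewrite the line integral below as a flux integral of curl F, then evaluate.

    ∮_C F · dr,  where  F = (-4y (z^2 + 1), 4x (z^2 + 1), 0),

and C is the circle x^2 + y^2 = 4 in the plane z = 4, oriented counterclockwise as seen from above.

Let S be the flat disk x^2 + y^2 ≤ 4 in the plane z = 4, with upward unit normal n̂ = ẑ. By Stokes' theorem,

    ∮_C F · dr = ∬_S (∇ × F) · n̂ dS = ∬_D (curl F)_z dA,

where D is the disk x^2 + y^2 ≤ 4.

Compute the curl of F = (-4y (z^2 + 1), 4x (z^2 + 1), 0):
    (∇ × F)_x = ∂F_z/∂y - ∂F_y/∂z = -8x z,
    (∇ × F)_y = ∂F_x/∂z - ∂F_z/∂x = -8y z,
    (∇ × F)_z = ∂F_y/∂x - ∂F_x/∂y = 8z^2 + 8.

On z = 4, (curl F)_z = 136.

Convert to polar (x = r cos θ, y = r sin θ, dA = r dr dθ); the integrand becomes 136, so

    ∬_D (curl F)_z dA = ∫_0^{2π} ∫_0^{2} (136) · r dr dθ.

Inner (r from 0 to 2): 272.
Outer (θ from 0 to 2π): 544π.

Therefore ∮_C F · dr = 544π.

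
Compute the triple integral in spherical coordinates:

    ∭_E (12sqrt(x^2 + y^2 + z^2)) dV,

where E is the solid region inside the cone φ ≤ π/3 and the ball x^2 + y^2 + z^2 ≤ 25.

In spherical coordinates, x = ρ sin(φ) cos(θ), y = ρ sin(φ) sin(θ), z = ρ cos(φ), and dV = ρ^2 sin(φ) dρ dφ dθ.

The integrand becomes 12ρ, so

    ∭_E (12sqrt(x^2 + y^2 + z^2)) dV = ∫_{0}^{2π} ∫_{0}^{π/3} ∫_{0}^{5} (12ρ) · ρ^2 sin(φ) dρ dφ dθ.

Inner (ρ): 1875sin(φ).
Middle (φ): 1875/2.
Outer (θ): 1875π.

Therefore the triple integral equals 1875π.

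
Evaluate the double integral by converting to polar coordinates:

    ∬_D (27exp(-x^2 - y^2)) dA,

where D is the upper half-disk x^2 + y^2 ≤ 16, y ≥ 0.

The region D is 0 ≤ r ≤ 4, 0 ≤ θ ≤ π in polar coordinates, where x = r cos(θ), y = r sin(θ), and dA = r dr dθ.

Under the substitution, the integrand becomes 27exp(-r^2), so

    ∬_D (27exp(-x^2 - y^2)) dA = ∫_{0}^{π} ∫_{0}^{4} (27exp(-r^2)) · r dr dθ.

Inner integral (in r): ∫_{0}^{4} (27exp(-r^2)) · r dr = 27/2 - 27exp(-16)/2.

Outer integral (in θ): ∫_{0}^{π} (27/2 - 27exp(-16)/2) dθ = -27π (1 - exp(16))exp(-16)/2.

Therefore ∬_D (27exp(-x^2 - y^2)) dA = -27π (1 - exp(16))exp(-16)/2.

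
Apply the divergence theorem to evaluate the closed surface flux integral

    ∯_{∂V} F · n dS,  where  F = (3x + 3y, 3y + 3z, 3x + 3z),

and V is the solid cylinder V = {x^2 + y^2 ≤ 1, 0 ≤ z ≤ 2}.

By the divergence theorem,

    ∯_{∂V} F · n dS = ∭_V (∇ · F) dV.

Compute the divergence:
    ∇ · F = ∂F_x/∂x + ∂F_y/∂y + ∂F_z/∂z = 3 + 3 + 3 = 9.

In cylindrical coordinates, x = r cos(θ), y = r sin(θ), z = z, dV = r dr dθ dz, with 0 ≤ r ≤ 1, 0 ≤ θ ≤ 2π, 0 ≤ z ≤ 2.

The integrand, after substitution and multiplying by the volume element, becomes (9) · r, so

    ∭_V (∇·F) dV = ∫_0^{2π} ∫_0^{1} ∫_0^{2} (9) · r dz dr dθ.

Inner (z from 0 to 2): 18r.
Middle (r from 0 to 1): 9.
Outer (θ from 0 to 2π): 18π.

Therefore ∯_{∂V} F · n dS = 18π.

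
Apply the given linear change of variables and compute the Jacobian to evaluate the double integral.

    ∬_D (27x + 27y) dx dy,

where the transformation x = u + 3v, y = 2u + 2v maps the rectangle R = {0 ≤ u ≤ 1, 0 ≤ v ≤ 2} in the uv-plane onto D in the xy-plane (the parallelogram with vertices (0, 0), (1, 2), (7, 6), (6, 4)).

Compute the Jacobian determinant of (x, y) with respect to (u, v):

    ∂(x,y)/∂(u,v) = | 1  3 | = (1)(2) - (3)(2) = -4.
                   | 2  2 |

Its absolute value is |J| = 4 (the area scaling factor).

Substituting x = u + 3v, y = 2u + 2v into the integrand,

    27x + 27y → 81u + 135v,

so the integral becomes

    ∬_R (81u + 135v) · |J| du dv = ∫_0^1 ∫_0^2 (324u + 540v) dv du.

Inner (v): 648u + 1080.
Outer (u): 1404.

Therefore ∬_D (27x + 27y) dx dy = 1404.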